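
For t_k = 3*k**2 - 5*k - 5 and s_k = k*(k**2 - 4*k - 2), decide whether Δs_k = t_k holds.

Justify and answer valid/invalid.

s_(k+1) = k**3 - k**2 - 7*k - 5
s_(k+1) − s_k = 3*k**2 - 5*k - 5
(s_(k+1) − s_k) − t_k = 0

Valid — Δs_k = t_k.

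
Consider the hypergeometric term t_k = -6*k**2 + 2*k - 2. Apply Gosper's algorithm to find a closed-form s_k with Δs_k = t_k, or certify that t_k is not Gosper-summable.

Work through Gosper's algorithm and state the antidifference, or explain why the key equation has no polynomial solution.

t_(k+1)/t_k = (-k + 3*(k + 1)**2)/(3*k**2 - k + 1).
Gosper form: A/B · C(k+1)/C(k) with A=1, B=1, C=k**2 - k/3 + 1/3.
f must satisfy (1)·f(k+1) − (1)·f(k) = k**2 - k/3 + 1/3.
d = 3 from the (0,0,2) case.
Match coefficients ⇒ f(k) = k*(k**2 - 2*k + 2)/3.
Then R = B(k−1)f/C = k*(k**2 - 2*k + 2)/(3*k**2 - k + 1), so s_k = R(k)·t_k = 2*k*(-k**2 + 2*k - 2).
Check: Δs_k = -6*k**2 + 2*k - 2. ✓

s_k = 2*k*(-k**2 + 2*k - 2)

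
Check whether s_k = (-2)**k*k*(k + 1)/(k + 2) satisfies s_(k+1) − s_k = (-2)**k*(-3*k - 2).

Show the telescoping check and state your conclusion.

Invalid: residual (-2)**k*(3*k**2 + 9*k + 4)/(k**2 + 5*k + 6) ≠ 0.

s_(k+1) = (-2)**(k + 1)*(k + 1)*(k + 2)/(k + 3)
s_(k+1) − s_k = (-2)**k*(k + 1)*(-k*(k + 3) - 2*(k + 2)**2)/((k + 2)*(k + 3))
(s_(k+1) − s_k) − t_k = (-2)**k*(3*k**2 + 9*k + 4)/(k**2 + 5*k + 6)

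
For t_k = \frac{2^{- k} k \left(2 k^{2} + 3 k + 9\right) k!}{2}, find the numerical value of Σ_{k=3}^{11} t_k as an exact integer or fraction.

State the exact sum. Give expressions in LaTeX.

Σ = 141735753/4

Step 1: r(k) = (k + 1)**2*(3*k/2 + (k + 1)**2 + 6)/(k*(2*k**2 + 3*k + 9)).
Gosper form: A/B · C(k+1)/C(k) with A=k/2 + 1/2, B=1, C=k**3 + 3*k**2/2 + 9*k/2.
Set up (k/2 + 1/2)·f(k+1) − (1)·f(k) − (k**3 + 3*k**2/2 + 9*k/2) = 0.
deg f ≤ 2 (via 1,0,3).
Match coefficients ⇒ f(k) = 2*k**2 + k + 3.
Get s_k = R·t_k = (2*k**2 + k + 3)*factorial(k)/2**k with R(k) = B(k−1)f(k)/C(k) = 2*(2*k**2 + k + 3)/(k*(2*k**2 + 3*k + 9)).
Check: Δs_k = k*(2*k**2 + 3*k + 9)*factorial(k)/(2*2**k). ✓
Evaluate s at k=12 and k=3: 141735825/4 and 18; difference 141735753/4.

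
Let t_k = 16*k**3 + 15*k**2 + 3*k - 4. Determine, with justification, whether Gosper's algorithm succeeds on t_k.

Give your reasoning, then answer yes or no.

r(k) = (16*k**3 + 63*k**2 + 81*k + 30)/(16*k**3 + 15*k**2 + 3*k - 4) after simplifying.
Take A(k)=1, B(k)=1, C(k)=k**3 + 15*k**2/16 + 3*k/16 - 1/4.
f must satisfy (1)·f(k+1) − (1)·f(k) = k**3 + 15*k**2/16 + 3*k/16 - 1/4.
From deg A=0, deg B=0, deg C=3: d=4.
Coefficient equations give f(k) = k*(4*k**3 - 3*k**2 - 2*k - 3)/16.
R(k) = B(k−1)·f(k)/C(k) = k*(4*k**3 - 3*k**2 - 2*k - 3)/(16*k**3 + 15*k**2 + 3*k - 4); s_k = R·t_k = k*(4*k**3 - 3*k**2 - 2*k - 3).
Verify: 16*k**3 + 15*k**2 + 3*k - 4 matches t_k.

Yes. s_k = k*(4*k**3 - 3*k**2 - 2*k - 3).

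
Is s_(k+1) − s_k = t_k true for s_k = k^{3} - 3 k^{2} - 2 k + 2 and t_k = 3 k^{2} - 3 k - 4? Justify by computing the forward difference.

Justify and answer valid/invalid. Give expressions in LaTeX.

s_(k+1) = k**3 - 5*k - 2
s_(k+1) − s_k = 3*k**2 - 3*k - 4
(s_(k+1) − s_k) − t_k = 0

valid (s_(k+1) − s_k reduces to t_k)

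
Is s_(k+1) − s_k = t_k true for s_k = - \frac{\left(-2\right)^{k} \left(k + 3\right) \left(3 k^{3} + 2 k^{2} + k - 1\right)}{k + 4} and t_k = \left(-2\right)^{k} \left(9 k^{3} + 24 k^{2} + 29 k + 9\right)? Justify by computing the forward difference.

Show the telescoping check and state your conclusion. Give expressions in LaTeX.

Invalid: residual \frac{\left(-2\right)^{k} \left(- 9 k^{4} - 63 k^{3} - 127 k^{2} - 126 k - 35\right)}{k^{2} + 9 k + 20} ≠ 0.

s_(k+1) = 2*(-2)**k*(k + 4)*(k + 3*(k + 1)**3 + 2*(k + 1)**2)/(k + 5)
s_(k+1) − s_k = (-2)**k*(9*k**5 + 96*k**4 + 362*k**3 + 623*k**2 + 535*k + 145)/(k**2 + 9*k + 20)
(s_(k+1) − s_k) − t_k = (-2)**k*(-9*k**4 - 63*k**3 - 127*k**2 - 126*k - 35)/(k**2 + 9*k + 20)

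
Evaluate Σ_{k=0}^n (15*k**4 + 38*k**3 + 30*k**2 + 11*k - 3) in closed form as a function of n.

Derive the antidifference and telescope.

S(n) = 3*n**5 + 17*n**4 + 34*n**3 + 30*n**2 + 7*n - 3

t_(k+1)/t_k = (15*k**4 + 98*k**3 + 234*k**2 + 245*k + 91)/(15*k**4 + 38*k**3 + 30*k**2 + 11*k - 3).
A = 1, B = 1, C = k**4 + 38*k**3/15 + 2*k**2 + 11*k/15 - 1/5.
Solve (1)·f(k+1) − (1)·f(k) = k**4 + 38*k**3/15 + 2*k**2 + 11*k/15 - 1/5.
deg f ≤ 5 (via 0,0,4).
Match coefficients ⇒ f(k) = k*(3*k**4 + 2*k**3 - 4*k**2 - 4)/15.
R(k) = B(k−1)·f(k)/C(k) = k*(3*k**4 + 2*k**3 - 4*k**2 - 4)/(15*k**4 + 38*k**3 + 30*k**2 + 11*k - 3); s_k = R·t_k = k*(3*k**4 + 2*k**3 - 4*k**2 - 4).
Δs = 15*k**4 + 38*k**3 + 30*k**2 + 11*k - 3, as required.
Evaluate: s_(n+1) = 3*n**5 + 17*n**4 + 34*n**3 + 30*n**2 + 7*n - 3; subtract s_(0) = 0 ⇒ S(n) = 3*n**5 + 17*n**4 + 34*n**3 + 30*n**2 + 7*n - 3.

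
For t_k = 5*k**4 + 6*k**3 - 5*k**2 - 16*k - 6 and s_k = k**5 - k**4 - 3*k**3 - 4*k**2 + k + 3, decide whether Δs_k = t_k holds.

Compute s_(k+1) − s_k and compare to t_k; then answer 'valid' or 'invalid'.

valid; difference matches t_k

s_(k+1) = k**5 + 4*k**4 + 3*k**3 - 9*k**2 - 15*k - 3
s_(k+1) − s_k = 5*k**4 + 6*k**3 - 5*k**2 - 16*k - 6
(s_(k+1) − s_k) − t_k = 0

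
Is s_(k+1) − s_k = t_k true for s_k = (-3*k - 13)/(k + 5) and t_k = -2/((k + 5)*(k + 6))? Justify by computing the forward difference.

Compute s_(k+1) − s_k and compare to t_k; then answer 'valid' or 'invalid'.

s_(k+1) = (-3*k - 16)/(k + 6)
s_(k+1) − s_k = -2/(k**2 + 11*k + 30)
(s_(k+1) − s_k) − t_k = 0

valid; difference matches t_k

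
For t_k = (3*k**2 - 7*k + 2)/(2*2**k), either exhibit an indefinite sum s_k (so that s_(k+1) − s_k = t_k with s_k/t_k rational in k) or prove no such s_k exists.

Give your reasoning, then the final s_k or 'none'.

s_k = (-3*k**2 + k - 4)/2**k

The ratio is (3*k**2 - k - 2)/(2*(3*k**2 - 7*k + 2)).
So A=1/2 and B=1, with C=k**2 - 7*k/3 + 2/3.
f must satisfy (1/2)·f(k+1) − (1)·f(k) = k**2 - 7*k/3 + 2/3.
d = 2 from the (0,0,2) case.
Match coefficients ⇒ f(k) = -2*(3*k**2 - k + 4)/3.
Certificate R = B(k−1)f/C = -2*(3*k**2 - k + 4)/((k - 2)*(3*k - 1)) gives s_k = (-3*k**2 + k - 4)/2**k.
s_(k+1) − s_k = (3*k**2 - 7*k + 2)/(2*2**k) = t_k.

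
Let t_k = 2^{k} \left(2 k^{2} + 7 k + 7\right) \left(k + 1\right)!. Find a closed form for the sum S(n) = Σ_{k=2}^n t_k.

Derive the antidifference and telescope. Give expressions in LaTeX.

S(n) = 2 \cdot 2^{n} n \left(n + 2\right)! + 4 \cdot 2^{n} \left(n + 2\right)! - 72

Ratio r(k) = 2*(2*k**3 + 15*k**2 + 38*k + 32)/(2*k**2 + 7*k + 7).
A = 2*k + 4, B = 1, C = k**2 + 7*k/2 + 7/2.
Set up (2*k + 4)·f(k+1) − (1)·f(k) − (k**2 + 7*k/2 + 7/2) = 0.
deg f ≤ 1 (via 1,0,2).
Solving with deg f ≤ 1: f(k) = (k + 1)/2.
So s_k = (B(k−1)f/C)·t_k = ((k + 1)/(2*k**2 + 7*k + 7))·t_k = 2**k*(k + 1)*factorial(k + 1).
Verify: 2**k*(2*k**2 + 7*k + 7)*factorial(k + 1) matches t_k.
s_(n+1) = 2**(n + 1)*(n + 2)*factorial(n + 2) and s_(2) = 72, so S(n) = 2*2**n*n*factorial(n + 2) + 4*2**n*factorial(n + 2) - 72.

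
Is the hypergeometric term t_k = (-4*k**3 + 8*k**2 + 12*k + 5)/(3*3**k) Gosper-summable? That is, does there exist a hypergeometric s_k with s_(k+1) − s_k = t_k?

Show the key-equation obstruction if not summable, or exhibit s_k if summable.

t_(k+1)/t_k = (4*k**3 + 4*k**2 - 16*k - 21)/(3*(4*k**3 - 8*k**2 - 12*k - 5)).
Normal form (A,B,C) = (1/3, 1, k**3 - 2*k**2 - 3*k - 5/4).
Need (1/3)·f(k+1) − (1)·f(k) = k**3 - 2*k**2 - 3*k - 5/4.
deg f ≤ 3 (via 0,0,3).
Match coefficients ⇒ f(k) = -3*(k - 2)*(2*k**2 + 3*k + 2)/4.
R(k) = B(k−1)·f(k)/C(k) = -3*(k - 2)*(2*k**2 + 3*k + 2)/(4*k**3 - 8*k**2 - 12*k - 5); s_k = R·t_k = (2*k**3 - k**2 - 4*k - 4)/3**k.
s_(k+1) − s_k = (-4*k**3 + 8*k**2 + 12*k + 5)/(3*3**k) = t_k.

Yes. s_k = (2*k**3 - k**2 - 4*k - 4)/3**k.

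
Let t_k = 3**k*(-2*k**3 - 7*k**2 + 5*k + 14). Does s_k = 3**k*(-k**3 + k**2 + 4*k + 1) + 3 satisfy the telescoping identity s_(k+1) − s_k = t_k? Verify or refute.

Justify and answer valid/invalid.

Valid: the claim telescopes to t_k.

s_(k+1) = 3*3**k*(4*k - (k + 1)**3 + (k + 1)**2 + 5) + 3
s_(k+1) − s_k = 3**k*(-2*k**3 - 7*k**2 + 5*k + 14)
(s_(k+1) − s_k) − t_k = 0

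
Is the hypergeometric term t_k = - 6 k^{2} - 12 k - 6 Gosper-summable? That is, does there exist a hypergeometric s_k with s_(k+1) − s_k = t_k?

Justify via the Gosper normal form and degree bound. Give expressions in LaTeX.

Yes. s_k = k \left(- 2 k^{2} - 3 k - 1\right).

The ratio is (k**2 + 4*k + 4)/(k**2 + 2*k + 1).
Gosper form: A/B · C(k+1)/C(k) with A=1, B=1, C=k**2 + 2*k + 1.
Key eq: (1)·f(k+1) = (1)·f(k) + (k**2 + 2*k + 1).
deg f ≤ 3 (via 0,0,2).
Match coefficients ⇒ f(k) = k*(k + 1)*(2*k + 1)/6.
R(k) = B(k−1)·f(k)/C(k) = k*(2*k + 1)/(6*(k + 1)); s_k = R·t_k = k*(-2*k**2 - 3*k - 1).
Δs = -6*k**2 - 12*k - 6, as required.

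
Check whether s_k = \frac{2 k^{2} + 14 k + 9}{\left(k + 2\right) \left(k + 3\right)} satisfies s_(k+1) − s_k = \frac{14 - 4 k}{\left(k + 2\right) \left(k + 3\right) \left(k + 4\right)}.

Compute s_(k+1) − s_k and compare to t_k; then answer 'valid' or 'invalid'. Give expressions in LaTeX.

s_(k+1) = (14*k + 2*(k + 1)**2 + 23)/((k + 3)*(k + 4))
s_(k+1) − s_k = 2*(7 - 2*k)/(k**3 + 9*k**2 + 26*k + 24)
(s_(k+1) − s_k) − t_k = 0

Valid — Δs_k = t_k.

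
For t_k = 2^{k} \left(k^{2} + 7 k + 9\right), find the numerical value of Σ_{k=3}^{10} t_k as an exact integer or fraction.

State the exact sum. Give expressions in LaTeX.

t_(k+1)/t_k = 2*(k**2 + 9*k + 17)/(k**2 + 7*k + 9).
Factor: A=2; B=1; C=k**2 + 7*k + 9.
Set up (2)·f(k+1) − (1)·f(k) − (k**2 + 7*k + 9) = 0.
From deg A=0, deg B=0, deg C=2: d=2.
A polynomial solution: f(k) = k**2 + 3*k + 1.
Get s_k = R·t_k = 2**k*(k**2 + 3*k + 1) with R(k) = B(k−1)f(k)/C(k) = (k**2 + 3*k + 1)/(k**2 + 7*k + 9).
Check: Δs_k = 2**k*(k**2 + 7*k + 9). ✓
Sum = s_(11) − s_(3); s_(11) = 317440, s_(3) = 152 ⇒ 317288.

Σ = 317288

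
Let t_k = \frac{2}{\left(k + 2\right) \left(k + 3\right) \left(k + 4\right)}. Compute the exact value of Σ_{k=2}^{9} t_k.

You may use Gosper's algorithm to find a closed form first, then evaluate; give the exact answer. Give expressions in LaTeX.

Step 1: r(k) = (k + 2)/(k + 5).
So A=k + 2 and B=k + 5, with C=1.
f must satisfy (k + 2)·f(k+1) − (k + 4)·f(k) = 1.
d = 2 from the (1,1,0) case.
Solving with deg f ≤ 2: f(k) = k*(k + 5)/12.
Then R = B(k−1)f/C = k*(k + 4)*(k + 5)/12, so s_k = R(k)·t_k = k*(k + 5)/(6*(k + 2)*(k + 3)).
s_(k+1) − s_k = 2/(k**3 + 9*k**2 + 26*k + 24) = t_k.
Σ_(k=2)^(9) t_k = s_(10) − s_(2) = 25/156 − (7/60) = 17/390.

Σ = 17/390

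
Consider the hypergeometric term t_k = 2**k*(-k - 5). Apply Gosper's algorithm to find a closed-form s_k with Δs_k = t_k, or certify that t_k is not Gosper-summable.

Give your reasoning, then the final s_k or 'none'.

Step 1: r(k) = 2*(k + 6)/(k + 5).
Take A(k)=2, B(k)=1, C(k)=k + 5.
Need (2)·f(k+1) − (1)·f(k) = k + 5.
From deg A=0, deg B=0, deg C=1: d=1.
A polynomial solution: f(k) = k + 3.
So s_k = (B(k−1)f/C)·t_k = ((k + 3)/(k + 5))·t_k = 2**k*(-k - 3).
s_(k+1) − s_k = 2**k*(-k - 5) = t_k.

s_k = 2**k*(-k - 3)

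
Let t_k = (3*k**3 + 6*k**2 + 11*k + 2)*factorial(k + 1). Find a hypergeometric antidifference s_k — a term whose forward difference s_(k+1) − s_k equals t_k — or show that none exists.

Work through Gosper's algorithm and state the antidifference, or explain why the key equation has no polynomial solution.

s_k = (3*k**2 - 3*k + 2)*factorial(k + 1)

t_(k+1)/t_k = (3*k**4 + 21*k**3 + 62*k**2 + 86*k + 44)/(3*k**3 + 6*k**2 + 11*k + 2).
Take A(k)=k + 2, B(k)=1, C(k)=k**3 + 2*k**2 + 11*k/3 + 2/3.
Need (k + 2)·f(k+1) − (1)·f(k) = k**3 + 2*k**2 + 11*k/3 + 2/3.
From deg A=1, deg B=0, deg C=3: d=2.
Match coefficients ⇒ f(k) = (3*k**2 - 3*k + 2)/3.
So s_k = (B(k−1)f/C)·t_k = ((3*k**2 - 3*k + 2)/(3*k**3 + 6*k**2 + 11*k + 2))·t_k = (3*k**2 - 3*k + 2)*factorial(k + 1).
Check: Δs_k = (3*k**3 + 6*k**2 + 11*k + 2)*factorial(k + 1). ✓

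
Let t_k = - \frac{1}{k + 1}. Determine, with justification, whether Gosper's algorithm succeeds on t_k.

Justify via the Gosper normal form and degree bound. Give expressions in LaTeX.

Compute t_(k+1)/t_k: get (k + 1)/(k + 2).
Normal form (A,B,C) = (k + 1, k + 2, 1).
Need (k + 1)·f(k+1) − (k + 1)·f(k) = 1.
Degrees (1,1,0) ⇒ d ≤ 0.
Put f(k) = c0: A·f(k+1) − B(k−1)·f(k) − C = -1; need -1 = 0 — inconsistent ⇒ no f, not summable.

No — the linear system for f has no solution.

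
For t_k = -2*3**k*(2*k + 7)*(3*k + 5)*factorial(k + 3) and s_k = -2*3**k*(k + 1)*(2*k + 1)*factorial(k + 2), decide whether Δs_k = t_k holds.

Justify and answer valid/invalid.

s_(k+1) = -6*3**k*(k + 2)*(2*k + 3)*factorial(k + 3)
s_(k+1) − s_k = -2*3**k*(6*k**3 + 37*k**2 + 78*k + 53)*factorial(k + 2)
(s_(k+1) − s_k) − t_k = 4*3**k*(k + 2)*(6*k + 13)*factorial(k + 2)

Invalid: residual 4*3**k*(k + 2)*(6*k + 13)*factorial(k + 2) ≠ 0.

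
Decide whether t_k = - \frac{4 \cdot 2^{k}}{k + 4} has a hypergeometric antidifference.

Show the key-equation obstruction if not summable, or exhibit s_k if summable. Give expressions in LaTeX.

No — key equation has no polynomial f.

Ratio r(k) = 2*(k + 4)/(k + 5).
So A=2*k + 8 and B=k + 5, with C=1.
Key eq: (2*k + 8)·f(k+1) = (k + 4)·f(k) + (1).
Degrees (1,1,0) ⇒ d ≤ -1.
Bound -1 < 0, so the key equation has no polynomial solution.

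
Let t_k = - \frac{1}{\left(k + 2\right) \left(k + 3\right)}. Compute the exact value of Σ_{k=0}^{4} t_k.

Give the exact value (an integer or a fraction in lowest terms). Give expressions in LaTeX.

Σ = -5/14

Step 1: r(k) = (k + 2)/(k + 4).
A = k + 2, B = k + 4, C = 1.
Set up (k + 2)·f(k+1) − (k + 3)·f(k) − (1) = 0.
d = 1 from the (1,1,0) case.
A polynomial solution: f(k) = k/2.
R(k) = B(k−1)·f(k)/C(k) = k*(k + 3)/2; s_k = R·t_k = -k/(2*k + 4).
Check: Δs_k = -1/(k**2 + 5*k + 6). ✓
Evaluate s at k=5 and k=0: -5/14 and 0; difference -5/14.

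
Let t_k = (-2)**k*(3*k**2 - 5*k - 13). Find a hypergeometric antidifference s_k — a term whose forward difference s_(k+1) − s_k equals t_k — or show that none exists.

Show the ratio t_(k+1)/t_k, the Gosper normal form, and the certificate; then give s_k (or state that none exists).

t_(k+1)/t_k = 2*(-3*k**2 - k + 15)/(3*k**2 - 5*k - 13).
Normal form (A,B,C) = (-2, 1, k**2 - 5*k/3 - 13/3).
f must satisfy (-2)·f(k+1) − (1)·f(k) = k**2 - 5*k/3 - 13/3.
deg f ≤ 2 (via 0,0,2).
Coefficient equations give f(k) = -(k**2 - 3*k - 3)/3.
Certificate R = B(k−1)f/C = -(k**2 - 3*k - 3)/(3*k**2 - 5*k - 13) gives s_k = (-2)**k*(-k**2 + 3*k + 3).
s_(k+1) − s_k = (-2)**k*(3*k**2 - 5*k - 13) = t_k.

s_k = (-2)**k*(-k**2 + 3*k + 3)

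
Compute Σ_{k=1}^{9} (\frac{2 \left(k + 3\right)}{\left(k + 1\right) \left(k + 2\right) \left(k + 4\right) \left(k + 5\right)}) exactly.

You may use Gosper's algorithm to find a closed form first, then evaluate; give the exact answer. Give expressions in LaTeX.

Σ = 36/385

Step 1: r(k) = (k + 1)*(k + 4)**2/((k + 3)**2*(k + 6)).
A = k + 1, B = k + 6, C = k**2 + 6*k + 9.
f must satisfy (k + 1)·f(k+1) − (k + 5)·f(k) = k**2 + 6*k + 9.
From deg A=1, deg B=1, deg C=2: d=4.
Match coefficients ⇒ f(k) = k*(k + 2)*(k + 3)*(k + 5)/8.
So s_k = (B(k−1)f/C)·t_k = (k*(k + 2)*(k + 5)**2/(8*(k + 3)))·t_k = k*(k + 5)/(4*(k**2 + 5*k + 4)).
Δs = 2*(k + 3)/(k**4 + 12*k**3 + 49*k**2 + 78*k + 40), as required.
Evaluate s at k=10 and k=1: 75/308 and 3/20; difference 36/385.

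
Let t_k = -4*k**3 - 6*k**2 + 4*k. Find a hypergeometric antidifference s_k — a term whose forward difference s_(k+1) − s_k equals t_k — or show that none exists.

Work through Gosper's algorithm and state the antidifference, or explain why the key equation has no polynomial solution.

r(k) = (2*k**3 + 9*k**2 + 10*k + 3)/(k*(2*k**2 + 3*k - 2)) after simplifying.
Normal form (A,B,C) = (1, 1, k**3 + 3*k**2/2 - k).
Key eq: (1)·f(k+1) = (1)·f(k) + (k**3 + 3*k**2/2 - k).
deg f ≤ 4 (via 0,0,3).
Solve for f: f(k) = k*(k - 1)*(k**2 + k - 3)/4 (degree 4 ≤ 4).
Get s_k = R·t_k = k*(-k**3 + 4*k - 3) with R(k) = B(k−1)f(k)/C(k) = (k - 1)*(k**2 + k - 3)/(2*(k + 2)*(2*k - 1)).
Δs = 2*k*(-2*k**2 - 3*k + 2), as required.

s_k = k*(-k**3 + 4*k - 3)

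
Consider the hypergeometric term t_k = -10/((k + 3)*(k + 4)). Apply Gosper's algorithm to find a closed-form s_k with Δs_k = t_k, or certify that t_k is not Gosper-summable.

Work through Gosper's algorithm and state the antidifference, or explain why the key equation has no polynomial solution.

s_k = -10*k/(3*k + 9)

t_(k+1)/t_k = (k + 3)/(k + 5).
A = k + 3, B = k + 5, C = 1.
Need (k + 3)·f(k+1) − (k + 4)·f(k) = 1.
From deg A=1, deg B=1, deg C=0: d=1.
Match coefficients ⇒ f(k) = k/3.
Certificate R = B(k−1)f/C = k*(k + 4)/3 gives s_k = -10*k/(3*k + 9).
Δs = -10/(k**2 + 7*k + 12), as required.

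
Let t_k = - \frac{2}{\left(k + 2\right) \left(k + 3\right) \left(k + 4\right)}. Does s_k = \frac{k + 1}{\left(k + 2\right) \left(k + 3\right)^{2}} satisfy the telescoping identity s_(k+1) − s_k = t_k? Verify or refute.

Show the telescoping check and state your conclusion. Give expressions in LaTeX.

s_(k+1) = (k + 2)/((k + 3)*(k + 4)**2)
s_(k+1) − s_k = (-(k + 1)*(k + 4)**2 + (k + 2)**2*(k + 3))/((k + 2)*(k + 3)**2*(k + 4)**2)
(s_(k+1) − s_k) − t_k = 2*(3*k + 10)/(k**5 + 16*k**4 + 101*k**3 + 314*k**2 + 480*k + 288)

Invalid: residual \frac{2 \left(3 k + 10\right)}{k^{5} + 16 k^{4} + 101 k^{3} + 314 k^{2} + 480 k + 288} ≠ 0.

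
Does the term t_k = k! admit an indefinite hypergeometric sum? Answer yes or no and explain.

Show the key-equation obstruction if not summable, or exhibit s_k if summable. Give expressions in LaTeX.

No — negative degree bound, so no certificate f.

The ratio is k + 1.
Take A(k)=k + 1, B(k)=1, C(k)=1.
f must satisfy (k + 1)·f(k+1) − (1)·f(k) = 1.
deg f ≤ -1 (via 1,0,0).
Bound -1 < 0, so the key equation has no polynomial solution.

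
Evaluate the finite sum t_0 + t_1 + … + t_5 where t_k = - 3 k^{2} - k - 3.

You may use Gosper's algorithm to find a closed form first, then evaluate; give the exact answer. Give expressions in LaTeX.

Step 1: r(k) = (k + 3*(k + 1)**2 + 4)/(3*k**2 + k + 3).
Gosper form: A/B · C(k+1)/C(k) with A=1, B=1, C=k**2 + k/3 + 1.
Need (1)·f(k+1) − (1)·f(k) = k**2 + k/3 + 1.
deg f ≤ 3 (via 0,0,2).
Solve for f: f(k) = k*(k**2 - k + 3)/3 (degree 3 ≤ 3).
Certificate R = B(k−1)f/C = k*(k**2 - k + 3)/(3*k**2 + k + 3) gives s_k = k*(-k**2 + k - 3).
Verify: -3*k**2 - k - 3 matches t_k.
Sum = s_(6) − s_(0); s_(6) = -198, s_(0) = 0 ⇒ -198.

Σ = -198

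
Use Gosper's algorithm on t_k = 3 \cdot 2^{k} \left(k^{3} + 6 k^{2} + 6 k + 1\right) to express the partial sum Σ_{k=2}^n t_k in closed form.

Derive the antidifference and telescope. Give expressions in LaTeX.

S(n) = 6 \cdot 2^{n} n^{3} + 18 \cdot 2^{n} n^{2} + 18 \cdot 2^{n} n - 84

Compute t_(k+1)/t_k: get 2*(k**3 + 9*k**2 + 21*k + 14)/(k**3 + 6*k**2 + 6*k + 1).
Normal form (A,B,C) = (2, 1, k**3 + 6*k**2 + 6*k + 1).
Set up (2)·f(k+1) − (1)·f(k) − (k**3 + 6*k**2 + 6*k + 1) = 0.
Degrees (0,0,3) ⇒ d ≤ 3.
A polynomial solution: f(k) = (k - 1)*(k**2 + k + 1).
Certificate R = B(k−1)f/C = (k - 1)*(k**2 + k + 1)/((k + 1)*(k**2 + 5*k + 1)) gives s_k = 3*2**k*(k**3 - 1).
s_(k+1) − s_k = 3*2**k*(-k**3 + 2*(k + 1)**3 - 1) = t_k.
Evaluate: s_(n+1) = 6*2**n*n*(n**2 + 3*n + 3); subtract s_(2) = 84 ⇒ S(n) = 6*2**n*n**3 + 18*2**n*n**2 + 18*2**n*n - 84.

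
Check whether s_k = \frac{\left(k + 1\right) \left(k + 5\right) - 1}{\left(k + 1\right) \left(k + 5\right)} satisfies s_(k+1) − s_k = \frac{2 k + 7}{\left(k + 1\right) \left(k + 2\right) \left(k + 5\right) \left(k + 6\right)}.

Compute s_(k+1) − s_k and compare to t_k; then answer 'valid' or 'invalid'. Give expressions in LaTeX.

s_(k+1) = ((k + 2)*(k + 6) - 1)/((k + 2)*(k + 6))
s_(k+1) − s_k = (2*k + 7)/(k**4 + 14*k**3 + 65*k**2 + 112*k + 60)
(s_(k+1) − s_k) − t_k = 0

valid (s_(k+1) − s_k reduces to t_k)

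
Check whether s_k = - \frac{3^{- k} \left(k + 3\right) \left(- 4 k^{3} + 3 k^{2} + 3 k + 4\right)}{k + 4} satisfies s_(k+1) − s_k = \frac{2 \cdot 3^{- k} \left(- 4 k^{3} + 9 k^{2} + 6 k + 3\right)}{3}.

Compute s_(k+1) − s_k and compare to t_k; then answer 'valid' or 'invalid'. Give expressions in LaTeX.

Invalid: residual \frac{3^{- k} \left(8 k^{4} + 26 k^{3} - 93 k^{2} - 63 k - 36\right)}{3 \left(k^{2} + 9 k + 20\right)} ≠ 0.

s_(k+1) = (4*k**4 + 25*k**3 + 39*k**2 + 6*k - 24)/(3*3**k*(k + 5))
s_(k+1) − s_k = (-8*k**5 - 46*k**4 + 40*k**3 + 381*k**2 + 231*k + 84)/(3*3**k*(k**2 + 9*k + 20))
(s_(k+1) − s_k) − t_k = (8*k**4 + 26*k**3 - 93*k**2 - 63*k - 36)/(3*3**k*(k**2 + 9*k + 20))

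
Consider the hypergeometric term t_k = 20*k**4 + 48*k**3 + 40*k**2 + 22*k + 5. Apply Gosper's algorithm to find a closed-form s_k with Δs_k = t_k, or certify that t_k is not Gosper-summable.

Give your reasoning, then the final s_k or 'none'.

s_k = k**2*(4*k**3 + 2*k**2 - 4*k + 3)

r(k) = (20*k**4 + 128*k**3 + 304*k**2 + 326*k + 135)/(20*k**4 + 48*k**3 + 40*k**2 + 22*k + 5) after simplifying.
A = 1, B = 1, C = k**4 + 12*k**3/5 + 2*k**2 + 11*k/10 + 1/4.
Need (1)·f(k+1) − (1)·f(k) = k**4 + 12*k**3/5 + 2*k**2 + 11*k/10 + 1/4.
deg f ≤ 5 (via 0,0,4).
Solve for f: f(k) = k**2*(2*k + 3)*(2*k**2 - 2*k + 1)/20 (degree 5 ≤ 5).
Get s_k = R·t_k = k**2*(4*k**3 + 2*k**2 - 4*k + 3) with R(k) = B(k−1)f(k)/C(k) = k**2*(2*k + 3)*(2*k**2 - 2*k + 1)/(20*k**4 + 48*k**3 + 40*k**2 + 22*k + 5).
Check: Δs_k = 20*k**4 + 48*k**3 + 40*k**2 + 22*k + 5. ✓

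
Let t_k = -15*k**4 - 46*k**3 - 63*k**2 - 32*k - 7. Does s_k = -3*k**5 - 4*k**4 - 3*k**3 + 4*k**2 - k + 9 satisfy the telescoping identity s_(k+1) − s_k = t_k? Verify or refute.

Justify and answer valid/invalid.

s_(k+1) = -3*k**5 - 19*k**4 - 49*k**3 - 59*k**2 - 33*k + 2
s_(k+1) − s_k = -15*k**4 - 46*k**3 - 63*k**2 - 32*k - 7
(s_(k+1) − s_k) − t_k = 0

Valid — Δs_k = t_k.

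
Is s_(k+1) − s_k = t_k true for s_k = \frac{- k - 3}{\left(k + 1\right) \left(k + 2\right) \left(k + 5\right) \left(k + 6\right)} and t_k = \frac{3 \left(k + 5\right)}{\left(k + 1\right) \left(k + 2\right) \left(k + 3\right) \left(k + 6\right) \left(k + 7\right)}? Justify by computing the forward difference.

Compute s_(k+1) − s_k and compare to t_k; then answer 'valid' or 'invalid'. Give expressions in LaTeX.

s_(k+1) = (-k - 4)/((k + 2)*(k + 3)*(k + 6)*(k + 7))
s_(k+1) − s_k = (3*k**2 + 22*k + 43)/(k**6 + 24*k**5 + 226*k**4 + 1056*k**3 + 2545*k**2 + 2952*k + 1260)
(s_(k+1) − s_k) − t_k = 8*(-k - 4)/(k**6 + 24*k**5 + 226*k**4 + 1056*k**3 + 2545*k**2 + 2952*k + 1260)

Invalid: residual \frac{8 \left(- k - 4\right)}{k^{6} + 24 k^{5} + 226 k^{4} + 1056 k^{3} + 2545 k^{2} + 2952 k + 1260} ≠ 0.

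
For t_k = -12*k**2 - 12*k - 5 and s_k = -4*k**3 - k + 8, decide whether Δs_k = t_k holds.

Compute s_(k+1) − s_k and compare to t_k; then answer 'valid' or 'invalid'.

s_(k+1) = -k - 4*(k + 1)**3 + 7
s_(k+1) − s_k = -12*k**2 - 12*k - 5
(s_(k+1) − s_k) − t_k = 0

Valid: the claim telescopes to t_k.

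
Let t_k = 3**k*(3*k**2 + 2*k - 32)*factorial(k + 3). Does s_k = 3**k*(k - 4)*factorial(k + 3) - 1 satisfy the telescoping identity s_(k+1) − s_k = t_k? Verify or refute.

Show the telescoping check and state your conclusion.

s_(k+1) = 3**(k + 1)*(k - 3)*factorial(k + 4) - 1
s_(k+1) − s_k = 3**k*(3*k**2 + 2*k - 32)*factorial(k + 3)
(s_(k+1) − s_k) − t_k = 0

Valid — Δs_k = t_k.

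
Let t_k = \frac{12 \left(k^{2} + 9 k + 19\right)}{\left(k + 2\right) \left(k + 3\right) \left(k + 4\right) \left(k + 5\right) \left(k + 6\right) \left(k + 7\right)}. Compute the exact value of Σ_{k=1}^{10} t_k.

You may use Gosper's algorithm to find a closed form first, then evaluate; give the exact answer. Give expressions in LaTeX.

Σ = 856/23205

Compute t_(k+1)/t_k: get (k + 2)*(9*k + (k + 1)**2 + 28)/((k + 8)*(k**2 + 9*k + 19)).
So A=k + 2 and B=k + 8, with C=k**2 + 9*k + 19.
Need (k + 2)·f(k+1) − (k + 7)·f(k) = k**2 + 9*k + 19.
Degrees (1,1,2) ⇒ d ≤ 5.
Match coefficients ⇒ f(k) = k*(k + 3)*(k + 5)*(k**2 + 12*k + 44)/144.
R(k) = B(k−1)·f(k)/C(k) = k*(k + 3)*(k + 5)*(k + 7)*(k**2 + 12*k + 44)/(144*(k**2 + 9*k + 19)); s_k = R·t_k = k*(k**2 + 12*k + 44)/(12*(k**3 + 12*k**2 + 44*k + 48)).
Δs = 12*(k**2 + 9*k + 19)/(k**6 + 27*k**5 + 295*k**4 + 1665*k**3 + 5104*k**2 + 8028*k + 5040), as required.
Sum = s_(11) − s_(1); s_(11) = 363/4420, s_(1) = 19/420 ⇒ 856/23205.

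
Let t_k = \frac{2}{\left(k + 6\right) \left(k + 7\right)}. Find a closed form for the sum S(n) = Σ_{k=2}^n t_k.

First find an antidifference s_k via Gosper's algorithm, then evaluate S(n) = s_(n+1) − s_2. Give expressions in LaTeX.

Step 1: r(k) = (k + 6)/(k + 8).
So A=k + 6 and B=k + 8, with C=1.
Key eq: (k + 6)·f(k+1) = (k + 7)·f(k) + (1).
From deg A=1, deg B=1, deg C=0: d=1.
Match coefficients ⇒ f(k) = k/6.
R(k) = B(k−1)·f(k)/C(k) = k*(k + 7)/6; s_k = R·t_k = k/(3*(k + 6)).
Δs = 2/(k**2 + 13*k + 42), as required.
Σ_(k=2)^n t_k = s_(n+1) − s_(2) = ((n + 1)/(3*(n + 7))) − (1/12), i.e. (n - 1)/(4*(n + 7)).

S(n) = \frac{n - 1}{4 \left(n + 7\right)}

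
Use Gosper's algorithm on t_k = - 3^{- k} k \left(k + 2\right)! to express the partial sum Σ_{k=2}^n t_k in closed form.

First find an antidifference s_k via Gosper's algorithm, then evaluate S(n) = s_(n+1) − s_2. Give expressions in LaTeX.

S(n) = 8 - 3^{- n} \left(n + 3\right)!

t_(k+1)/t_k = (k + 1)*(k + 3)/(3*k).
A = k/3 + 1, B = 1, C = k.
Need (k/3 + 1)·f(k+1) − (1)·f(k) = k.
Degrees (1,0,1) ⇒ d ≤ 0.
Solve for f: f(k) = 3 (degree 0 ≤ 0).
R(k) = B(k−1)·f(k)/C(k) = 3/k; s_k = R·t_k = -3**(1 - k)*factorial(k + 2).
Δs = -k*factorial(k + 2)/3**k, as required.
Telescope: S(n) = s_(n+1) − s_(2) = -factorial(n + 3)/3**n − (-8) = 8 - factorial(n + 3)/3**n.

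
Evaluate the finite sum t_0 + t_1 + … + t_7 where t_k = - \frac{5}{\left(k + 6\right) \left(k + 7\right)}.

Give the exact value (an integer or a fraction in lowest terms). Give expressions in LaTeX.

Σ = -10/21

Ratio r(k) = (k + 6)/(k + 8).
So A=k + 6 and B=k + 8, with C=1.
f must satisfy (k + 6)·f(k+1) − (k + 7)·f(k) = 1.
From deg A=1, deg B=1, deg C=0: d=1.
Solve for f: f(k) = k/6 (degree 1 ≤ 1).
Certificate R = B(k−1)f/C = k*(k + 7)/6 gives s_k = -5*k/(6*k + 36).
s_(k+1) − s_k = -5/(k**2 + 13*k + 42) = t_k.
Σ_(k=0)^(7) t_k = s_(8) − s_(0) = -10/21 − (0) = -10/21.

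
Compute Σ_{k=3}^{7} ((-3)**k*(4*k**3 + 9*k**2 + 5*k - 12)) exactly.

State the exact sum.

t_(k+1)/t_k = 3*(-4*k**3 - 21*k**2 - 35*k - 6)/(4*k**3 + 9*k**2 + 5*k - 12).
Normal form (A,B,C) = (-3, 1, k**3 + 9*k**2/4 + 5*k/4 - 3).
f must satisfy (-3)·f(k+1) − (1)·f(k) = k**3 + 9*k**2/4 + 5*k/4 - 3.
Bound: deg f ≤ 3.
Coefficient equations give f(k) = -(k**3 - k - 3)/4.
Then R = B(k−1)f/C = -(k**3 - k - 3)/(4*k**3 + 9*k**2 + 5*k - 12), so s_k = R(k)·t_k = (-3)**k*(-k**3 + k + 3).
Check: Δs_k = (-3)**k*(k**3 - 4*k + 3*(k + 1)**3 - 15). ✓
Evaluate s at k=8 and k=3: -3287061 and 567; difference -3287628.

Σ = -3287628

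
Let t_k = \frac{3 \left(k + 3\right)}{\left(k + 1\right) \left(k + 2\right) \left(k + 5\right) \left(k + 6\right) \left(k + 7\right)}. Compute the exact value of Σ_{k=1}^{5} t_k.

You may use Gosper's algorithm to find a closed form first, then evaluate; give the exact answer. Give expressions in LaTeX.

Σ = 5/462

r(k) = (k + 1)*(k + 4)*(k + 5)/((k + 3)**2*(k + 8)) after simplifying.
Take A(k)=k + 1, B(k)=k + 8, C(k)=k**3 + 10*k**2 + 33*k + 36.
Solve (k + 1)·f(k+1) − (k + 7)·f(k) = k**3 + 10*k**2 + 33*k + 36.
From deg A=1, deg B=1, deg C=3: d=6.
Solving with deg f ≤ 6: f(k) = k*(k + 2)*(k + 3)*(k + 4)*(k**2 + 12*k + 41)/90.
R(k) = B(k−1)·f(k)/C(k) = k*(k + 2)*(k + 7)*(k**2 + 12*k + 41)/(90*(k + 3)); s_k = R·t_k = k*(k**2 + 12*k + 41)/(30*(k**3 + 12*k**2 + 41*k + 30)).
Verify: 3*(k + 3)/(k**5 + 21*k**4 + 163*k**3 + 567*k**2 + 844*k + 420) matches t_k.
Telescoping: Σ = s_(6) − s_(1) = 149/4620 − (3/140) = 5/462.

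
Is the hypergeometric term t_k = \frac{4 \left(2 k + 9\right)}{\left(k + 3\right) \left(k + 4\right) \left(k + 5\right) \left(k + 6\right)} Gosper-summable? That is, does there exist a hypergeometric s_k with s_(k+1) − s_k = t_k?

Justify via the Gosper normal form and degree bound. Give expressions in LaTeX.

Yes. s_k = \frac{4 k \left(k + 8\right)}{15 \left(k^{2} + 8 k + 15\right)}.

r(k) = (k + 3)*(2*k + 11)/((k + 7)*(2*k + 9)) after simplifying.
So A=k + 3 and B=k + 7, with C=k + 9/2.
Key eq: (k + 3)·f(k+1) = (k + 6)·f(k) + (k + 9/2).
Degrees (1,1,1) ⇒ d ≤ 3.
Match coefficients ⇒ f(k) = k*(k + 4)*(k + 8)/30.
Then R = B(k−1)f/C = k*(k + 4)*(k + 6)*(k + 8)/(15*(2*k + 9)), so s_k = R(k)·t_k = 4*k*(k + 8)/(15*(k**2 + 8*k + 15)).
s_(k+1) − s_k = 4*(2*k + 9)/(k**4 + 18*k**3 + 119*k**2 + 342*k + 360) = t_k.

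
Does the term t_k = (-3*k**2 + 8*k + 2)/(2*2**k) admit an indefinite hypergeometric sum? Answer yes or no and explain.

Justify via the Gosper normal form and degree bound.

Yes. s_k = (3*k**2 - 2*k - 1)/2**k.

t_(k+1)/t_k = (3*k**2 - 2*k - 7)/(2*(3*k**2 - 8*k - 2)).
So A=1/2 and B=1, with C=k**2 - 8*k/3 - 2/3.
Key eq: (1/2)·f(k+1) = (1)·f(k) + (k**2 - 8*k/3 - 2/3).
Degrees (0,0,2) ⇒ d ≤ 2.
Solving with deg f ≤ 2: f(k) = -2*(k - 1)*(3*k + 1)/3.
R(k) = B(k−1)·f(k)/C(k) = -2*(k - 1)*(3*k + 1)/(3*k**2 - 8*k - 2); s_k = R·t_k = (3*k**2 - 2*k - 1)/2**k.
Δs = (-3*k**2 + 8*k + 2)/(2*2**k), as required.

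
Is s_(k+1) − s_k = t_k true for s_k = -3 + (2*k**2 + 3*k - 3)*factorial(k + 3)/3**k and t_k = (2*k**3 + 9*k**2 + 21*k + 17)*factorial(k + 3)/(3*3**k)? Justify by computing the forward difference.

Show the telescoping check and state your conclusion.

Valid — Δs_k = t_k.

s_(k+1) = 3**(-k - 1)*(3*k + 2*(k + 1)**2)*factorial(k + 4) - 3
s_(k+1) − s_k = (2*k**3 + 9*k**2 + 21*k + 17)*factorial(k + 3)/(3*3**k)
(s_(k+1) − s_k) − t_k = 0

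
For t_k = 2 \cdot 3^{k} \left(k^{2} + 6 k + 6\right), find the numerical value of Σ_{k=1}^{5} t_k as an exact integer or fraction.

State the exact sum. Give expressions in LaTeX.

The ratio is 3*(k**2 + 8*k + 13)/(k**2 + 6*k + 6).
Take A(k)=3, B(k)=1, C(k)=k**2 + 6*k + 6.
Solve (3)·f(k+1) − (1)·f(k) = k**2 + 6*k + 6.
Degrees (0,0,2) ⇒ d ≤ 2.
A polynomial solution: f(k) = k*(k + 3)/2.
R(k) = B(k−1)·f(k)/C(k) = k*(k + 3)/(2*(k**2 + 6*k + 6)); s_k = R·t_k = 3**k*k*(k + 3).
Verify: 2*3**k*(k**2 + 6*k + 6) matches t_k.
Evaluate s at k=6 and k=1: 39366 and 12; difference 39354.

Σ = 39354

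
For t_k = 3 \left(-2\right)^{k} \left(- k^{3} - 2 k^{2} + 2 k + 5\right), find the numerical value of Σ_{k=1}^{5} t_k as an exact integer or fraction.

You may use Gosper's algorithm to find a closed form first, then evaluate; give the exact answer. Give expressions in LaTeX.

t_(k+1)/t_k = 2*(-k**3 - 5*k**2 - 5*k + 4)/(k**3 + 2*k**2 - 2*k - 5).
Factor: A=-2; B=1; C=k**3 + 2*k**2 - 2*k - 5.
Need (-2)·f(k+1) − (1)·f(k) = k**3 + 2*k**2 - 2*k - 5.
From deg A=0, deg B=0, deg C=3: d=3.
Solving with deg f ≤ 3: f(k) = -(k + 1)*(k**2 - k - 3)/3.
So s_k = (B(k−1)f/C)·t_k = (-(k + 1)*(k**2 - k - 3)/(3*(k**3 + 2*k**2 - 2*k - 5)))·t_k = (-2)**k*(k**3 - 4*k - 3).
s_(k+1) − s_k = (-2)**k*(-k**3 + 12*k - 2*(k + 1)**3 + 17) = t_k.
Telescoping: Σ = s_(6) − s_(1) = 12096 − (12) = 12084.

Σ = 12084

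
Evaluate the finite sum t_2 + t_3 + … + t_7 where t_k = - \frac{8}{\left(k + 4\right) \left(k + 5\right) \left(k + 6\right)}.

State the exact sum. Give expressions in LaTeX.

Σ = -19/273

Ratio r(k) = (k + 4)/(k + 7).
A = k + 4, B = k + 7, C = 1.
Solve (k + 4)·f(k+1) − (k + 6)·f(k) = 1.
deg f ≤ 2 (via 1,1,0).
A polynomial solution: f(k) = k*(k + 9)/40.
So s_k = (B(k−1)f/C)·t_k = (k*(k + 6)*(k + 9)/40)·t_k = k*(-k - 9)/(5*(k + 4)*(k + 5)).
s_(k+1) − s_k = -8/(k**3 + 15*k**2 + 74*k + 120) = t_k.
Σ_(k=2)^(7) t_k = s_(8) − s_(2) = -34/195 − (-11/105) = -19/273.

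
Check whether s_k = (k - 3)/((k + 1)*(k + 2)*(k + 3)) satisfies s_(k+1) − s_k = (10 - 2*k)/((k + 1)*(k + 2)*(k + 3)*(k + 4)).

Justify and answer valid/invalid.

s_(k+1) = (k - 2)/((k + 2)*(k + 3)*(k + 4))
s_(k+1) − s_k = 2*(5 - k)/(k**4 + 10*k**3 + 35*k**2 + 50*k + 24)
(s_(k+1) − s_k) − t_k = 0

Valid — Δs_k = t_k.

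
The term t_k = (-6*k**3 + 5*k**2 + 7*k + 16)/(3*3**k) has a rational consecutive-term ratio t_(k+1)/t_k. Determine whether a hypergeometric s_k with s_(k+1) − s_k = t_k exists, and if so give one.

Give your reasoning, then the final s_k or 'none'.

r(k) = (6*k**3 + 13*k**2 + k - 22)/(3*(6*k**3 - 5*k**2 - 7*k - 16)) after simplifying.
A = 1/3, B = 1, C = k**3 - 5*k**2/6 - 7*k/6 - 8/3.
f must satisfy (1/3)·f(k+1) − (1)·f(k) = k**3 - 5*k**2/6 - 7*k/6 - 8/3.
Bound: deg f ≤ 3.
Solving with deg f ≤ 3: f(k) = -(3*k**3 + 2*k**2 + 3*k - 4)/2.
Certificate R = B(k−1)f/C = -3*(3*k**3 + 2*k**2 + 3*k - 4)/(6*k**3 - 5*k**2 - 7*k - 16) gives s_k = (3*k**3 + 2*k**2 + 3*k - 4)/3**k.
Check: Δs_k = (-6*k**3 + 5*k**2 + 7*k + 16)/(3*3**k). ✓

s_k = (3*k**3 + 2*k**2 + 3*k - 4)/3**k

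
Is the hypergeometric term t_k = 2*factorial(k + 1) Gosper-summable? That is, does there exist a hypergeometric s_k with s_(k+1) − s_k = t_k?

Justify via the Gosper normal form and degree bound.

The ratio is k + 2.
Factor: A=k + 2; B=1; C=1.
Solve (k + 2)·f(k+1) − (1)·f(k) = 1.
deg f ≤ -1 (via 1,0,0).
Negative degree bound (-1): no f exists, t_k not Gosper-summable.

No — key equation has no polynomial f.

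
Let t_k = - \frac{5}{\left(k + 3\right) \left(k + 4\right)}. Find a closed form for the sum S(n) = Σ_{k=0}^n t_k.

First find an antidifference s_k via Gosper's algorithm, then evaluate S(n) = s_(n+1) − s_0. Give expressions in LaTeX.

S(n) = \frac{5 \left(- n - 1\right)}{3 \left(n + 4\right)}

r(k) = (k + 3)/(k + 5) after simplifying.
So A=k + 3 and B=k + 5, with C=1.
Solve (k + 3)·f(k+1) − (k + 4)·f(k) = 1.
d = 1 from the (1,1,0) case.
Coefficient equations give f(k) = k/3.
So s_k = (B(k−1)f/C)·t_k = (k*(k + 4)/3)·t_k = -5*k/(3*k + 9).
s_(k+1) − s_k = -5/(k**2 + 7*k + 12) = t_k.
s_(n+1) = 5*(-n - 1)/(3*(n + 4)) and s_(0) = 0, so S(n) = 5*(-n - 1)/(3*(n + 4)).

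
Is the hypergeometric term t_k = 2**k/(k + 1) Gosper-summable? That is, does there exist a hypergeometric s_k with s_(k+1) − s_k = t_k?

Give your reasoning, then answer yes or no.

No — negative degree bound, so no certificate f.

Step 1: r(k) = 2*(k + 1)/(k + 2).
Factor: A=2*k + 2; B=k + 2; C=1.
f must satisfy (2*k + 2)·f(k+1) − (k + 1)·f(k) = 1.
From deg A=1, deg B=1, deg C=0: d=-1.
d = -1 < 0 ⇒ no nonzero polynomial f; not summable.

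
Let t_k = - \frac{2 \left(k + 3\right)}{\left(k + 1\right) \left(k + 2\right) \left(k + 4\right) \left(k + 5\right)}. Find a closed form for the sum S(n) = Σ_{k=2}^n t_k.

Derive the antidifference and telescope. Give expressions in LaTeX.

r(k) = (k + 1)*(k + 4)**2/((k + 3)**2*(k + 6)) after simplifying.
Gosper form: A/B · C(k+1)/C(k) with A=k + 1, B=k + 6, C=k**2 + 6*k + 9.
Set up (k + 1)·f(k+1) − (k + 5)·f(k) − (k**2 + 6*k + 9) = 0.
Degrees (1,1,2) ⇒ d ≤ 4.
Match coefficients ⇒ f(k) = k*(k + 2)*(k + 3)*(k + 5)/8.
Then R = B(k−1)f/C = k*(k + 2)*(k + 5)**2/(8*(k + 3)), so s_k = R(k)·t_k = k*(-k - 5)/(4*(k**2 + 5*k + 4)).
Check: Δs_k = 2*(-k - 3)/(k**4 + 12*k**3 + 49*k**2 + 78*k + 40). ✓
Evaluate: s_(n+1) = (-n**2 - 7*n - 6)/(4*(n**2 + 7*n + 10)); subtract s_(2) = -7/36 ⇒ S(n) = (-n**2 - 7*n + 8)/(18*(n**2 + 7*n + 10)).

S(n) = \frac{- n^{2} - 7 n + 8}{18 \left(n^{2} + 7 n + 10\right)}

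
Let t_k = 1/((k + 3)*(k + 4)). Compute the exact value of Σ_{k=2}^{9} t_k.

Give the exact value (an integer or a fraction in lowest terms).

The ratio is (k + 3)/(k + 5).
A = k + 3, B = k + 5, C = 1.
Need (k + 3)·f(k+1) − (k + 4)·f(k) = 1.
Bound: deg f ≤ 1.
Match coefficients ⇒ f(k) = k/3.
R(k) = B(k−1)·f(k)/C(k) = k*(k + 4)/3; s_k = R·t_k = k/(3*(k + 3)).
s_(k+1) − s_k = 1/(k**2 + 7*k + 12) = t_k.
Evaluate s at k=10 and k=2: 10/39 and 2/15; difference 8/65.

Σ = 8/65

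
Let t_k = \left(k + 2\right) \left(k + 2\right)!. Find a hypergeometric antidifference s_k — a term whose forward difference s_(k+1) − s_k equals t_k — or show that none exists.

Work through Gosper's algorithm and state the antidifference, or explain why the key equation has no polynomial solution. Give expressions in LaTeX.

Compute t_(k+1)/t_k: get (k + 3)**2/(k + 2).
Gosper form: A/B · C(k+1)/C(k) with A=k + 3, B=1, C=k + 2.
Solve (k + 3)·f(k+1) − (1)·f(k) = k + 2.
Degrees (1,0,1) ⇒ d ≤ 0.
Match coefficients ⇒ f(k) = 1.
Then R = B(k−1)f/C = 1/(k + 2), so s_k = R(k)·t_k = factorial(k + 2).
Verify: (k + 2)*factorial(k + 2) matches t_k.

s_k = \left(k + 2\right)!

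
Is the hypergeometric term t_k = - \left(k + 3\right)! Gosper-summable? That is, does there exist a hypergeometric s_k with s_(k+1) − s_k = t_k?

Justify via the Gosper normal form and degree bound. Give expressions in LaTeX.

No; the degree bound rules out any f.

Ratio r(k) = k + 4.
So A=k + 4 and B=1, with C=1.
Need (k + 4)·f(k+1) − (1)·f(k) = 1.
Bound: deg f ≤ -1.
deg f ≤ -1 is impossible — no certificate.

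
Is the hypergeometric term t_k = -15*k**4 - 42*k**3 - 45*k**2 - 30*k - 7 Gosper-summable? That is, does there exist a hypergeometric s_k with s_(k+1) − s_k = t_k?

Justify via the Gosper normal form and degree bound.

Step 1: r(k) = (15*k**4 + 102*k**3 + 261*k**2 + 306*k + 139)/(15*k**4 + 42*k**3 + 45*k**2 + 30*k + 7).
Factor: A=1; B=1; C=k**4 + 14*k**3/5 + 3*k**2 + 2*k + 7/15.
Set up (1)·f(k+1) − (1)·f(k) − (k**4 + 14*k**3/5 + 3*k**2 + 2*k + 7/15) = 0.
From deg A=0, deg B=0, deg C=4: d=5.
Coefficient equations give f(k) = k*(3*k**4 + 3*k**3 - k**2 + 3*k - 1)/15.
R(k) = B(k−1)·f(k)/C(k) = k*(3*k**4 + 3*k**3 - k**2 + 3*k - 1)/(15*k**4 + 42*k**3 + 45*k**2 + 30*k + 7); s_k = R·t_k = k*(-3*k**4 - 3*k**3 + k**2 - 3*k + 1).
s_(k+1) − s_k = -15*k**4 - 42*k**3 - 45*k**2 - 30*k - 7 = t_k.

Yes. s_k = k*(-3*k**4 - 3*k**3 + k**2 - 3*k + 1).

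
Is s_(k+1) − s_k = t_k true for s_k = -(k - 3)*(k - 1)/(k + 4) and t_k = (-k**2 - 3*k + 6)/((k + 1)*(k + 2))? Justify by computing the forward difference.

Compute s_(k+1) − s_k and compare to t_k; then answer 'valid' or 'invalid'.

s_(k+1) = k*(2 - k)/(k + 5)
s_(k+1) − s_k = (-k**2 - 9*k + 15)/(k**2 + 9*k + 20)
(s_(k+1) − s_k) − t_k = 3*(9*k**2 + 11*k - 30)/(k**4 + 12*k**3 + 49*k**2 + 78*k + 40)

Invalid: residual 3*(9*k**2 + 11*k - 30)/(k**4 + 12*k**3 + 49*k**2 + 78*k + 40) ≠ 0.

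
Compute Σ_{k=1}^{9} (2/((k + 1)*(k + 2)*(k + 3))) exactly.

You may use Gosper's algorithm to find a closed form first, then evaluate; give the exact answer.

The ratio is (k + 1)/(k + 4).
Gosper form: A/B · C(k+1)/C(k) with A=k + 1, B=k + 4, C=1.
Set up (k + 1)·f(k+1) − (k + 3)·f(k) − (1) = 0.
Bound: deg f ≤ 2.
Match coefficients ⇒ f(k) = k*(k + 3)/4.
Then R = B(k−1)f/C = k*(k + 3)**2/4, so s_k = R(k)·t_k = k*(k + 3)/(2*(k + 1)*(k + 2)).
Verify: 2/(k**3 + 6*k**2 + 11*k + 6) matches t_k.
Telescoping: Σ = s_(10) − s_(1) = 65/132 − (1/3) = 7/44.

Σ = 7/44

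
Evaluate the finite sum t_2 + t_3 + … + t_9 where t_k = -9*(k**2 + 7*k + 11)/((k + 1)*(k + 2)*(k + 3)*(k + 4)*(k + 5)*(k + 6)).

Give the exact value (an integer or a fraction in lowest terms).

Σ = -136/5005

The ratio is (k + 1)*(7*k + (k + 1)**2 + 18)/((k + 7)*(k**2 + 7*k + 11)).
So A=k + 1 and B=k + 7, with C=k**2 + 7*k + 11.
Need (k + 1)·f(k+1) − (k + 6)·f(k) = k**2 + 7*k + 11.
Bound: deg f ≤ 5.
Match coefficients ⇒ f(k) = k*(k + 2)*(k + 4)*(k**2 + 9*k + 23)/45.
Get s_k = R·t_k = k*(-k**2 - 9*k - 23)/(5*(k**3 + 9*k**2 + 23*k + 15)) with R(k) = B(k−1)f(k)/C(k) = k*(k + 2)*(k + 4)*(k + 6)*(k**2 + 9*k + 23)/(45*(k**2 + 7*k + 11)).
Check: Δs_k = 9*(-k**2 - 7*k - 11)/(k**6 + 21*k**5 + 175*k**4 + 735*k**3 + 1624*k**2 + 1764*k + 720). ✓
Sum = s_(10) − s_(2); s_(10) = -142/715, s_(2) = -6/35 ⇒ -136/5005.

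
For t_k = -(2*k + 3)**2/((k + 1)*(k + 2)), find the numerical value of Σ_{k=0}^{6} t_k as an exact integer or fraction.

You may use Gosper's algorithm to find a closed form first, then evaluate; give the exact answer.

Σ = -231/8

r(k) = (k + 1)*(2*k + 5)**2/((k + 3)*(2*k + 3)**2) after simplifying.
So A=k + 1 and B=k + 3, with C=k**2 + 3*k + 9/4.
f must satisfy (k + 1)·f(k+1) − (k + 2)·f(k) = k**2 + 3*k + 9/4.
Degrees (1,1,2) ⇒ d ≤ 2.
Solving with deg f ≤ 2: f(k) = k*(4*k + 5)/4.
Get s_k = R·t_k = k*(-4*k - 5)/(k + 1) with R(k) = B(k−1)f(k)/C(k) = k*(k + 2)*(4*k + 5)/(2*k + 3)**2.
Δs = (-4*k**2 - 12*k - 9)/(k**2 + 3*k + 2), as required.
Evaluate s at k=7 and k=0: -231/8 and 0; difference -231/8.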